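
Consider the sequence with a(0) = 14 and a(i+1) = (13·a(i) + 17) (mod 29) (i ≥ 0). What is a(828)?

Computing terms: a(0) = 14,  a(1) = 25,  a(2) = 23,  a(3) = 26,  a(4) = 7,  a(5) = 21,  a(6) = 0,  a(7) = 17,  a(8) = 6,  a(9) = 8,  a(10) = 5,  a(11) = 24,  a(12) = 10,  a(13) = 2,  a(14) = 14.
The sequence repeats with period 14.
(828 - 0) mod 14 = 2, so a(828) = a(2) = 23.

23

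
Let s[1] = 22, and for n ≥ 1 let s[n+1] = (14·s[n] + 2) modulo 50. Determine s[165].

We have s[1] = 22; s[2] = 10; s[3] = 42; s[4] = 40; s[5] = 12; s[6] = 20; s[7] = 32; s[8] = 0; s[9] = 2; s[10] = 30; s[11] = 22.
Since s[11] = s[1] = 22, the sequence is periodic with period 10.
(165 - 1) mod 10 = 4, so s[165] = s[5] = 12.

12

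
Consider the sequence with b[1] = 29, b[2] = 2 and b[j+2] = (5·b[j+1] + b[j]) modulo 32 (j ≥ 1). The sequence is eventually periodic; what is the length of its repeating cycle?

Listing terms: b[1] = 29,  b[2] = 2,  b[3] = 7,  b[4] = 5,  b[5] = 0,  b[6] = 5,  b[7] = 25,  b[8] = 2,  b[9] = 3,  b[10] = 17,  b[11] = 24,  b[12] = 9,  b[13] = 5,  b[14] = 2,  b[15] = 15,  b[16] = 13,  b[17] = 16,  b[18] = 29,  b[19] = 1,  b[20] = 2,  b[21] = 11,  b[22] = 25,  b[23] = 8,  b[24] = 1,  b[25] = 13,  b[26] = 2,  b[27] = 23,  b[28] = 21,  b[29] = 0,  b[30] = 21,  b[31] = 9,  b[32] = 2,  b[33] = 19,  b[34] = 1,  b[35] = 24,  b[36] = 25,  b[37] = 21,  b[38] = 2,  b[39] = 31,  b[40] = 29,  b[41] = 16,  b[42] = 13,  b[43] = 17,  b[44] = 2,  b[45] = 27,  b[46] = 9,  b[47] = 8,  b[48] = 17,  b[49] = 29,  b[50] = 2.
Since (b[49], b[50]) = (b[1], b[2]) = (29, 2) (two consecutive terms determine the rest), the sequence is periodic with period 48.

48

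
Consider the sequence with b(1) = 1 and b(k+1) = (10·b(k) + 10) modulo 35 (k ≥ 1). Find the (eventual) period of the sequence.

6

We have b(1) = 1,  b(2) = 20,  b(3) = 0,  b(4) = 10,  b(5) = 5,  b(6) = 25,  b(7) = 15,  b(8) = 20.
Since b(8) = b(2) = 20, the sequence is eventually periodic: after a pre-period of length 1 it cycles with period 6.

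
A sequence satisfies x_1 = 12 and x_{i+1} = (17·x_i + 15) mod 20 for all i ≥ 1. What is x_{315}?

Computing terms: x_1 = 12, x_2 = 19, x_3 = 18, x_4 = 1, x_5 = 12.
Since x_5 = x_1 = 12, the sequence is periodic with period 4.
(315 - 1) mod 4 = 2, so x_{315} = x_3 = 18.

18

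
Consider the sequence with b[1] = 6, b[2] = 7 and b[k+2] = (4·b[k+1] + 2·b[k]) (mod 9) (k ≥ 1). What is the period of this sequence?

6

Listing terms: b[1] = 6,  b[2] = 7,  b[3] = 4,  b[4] = 3,  b[5] = 2,  b[6] = 5,  b[7] = 6,  b[8] = 7.
The sequence repeats with period 6.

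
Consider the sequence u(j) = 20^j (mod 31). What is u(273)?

Listing terms: u(0) = 1, u(1) = 20, u(2) = 28, u(3) = 2, u(4) = 9, u(5) = 25, u(6) = 4, u(7) = 18, u(8) = 19, u(9) = 8, u(10) = 5, u(11) = 7, u(12) = 16, u(13) = 10, u(14) = 14, u(15) = 1.
The sequence repeats with period 15.
So u(273) = u(0 + ((273-0) mod 15)) = u(3) = 2.

2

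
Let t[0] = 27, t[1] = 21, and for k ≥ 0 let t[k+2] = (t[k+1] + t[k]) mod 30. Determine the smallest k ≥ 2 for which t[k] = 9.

We have t[0] = 27; t[1] = 21; t[2] = 18; t[3] = 9; t[4] = 27; t[5] = 6; t[6] = 3; t[7] = 9; t[8] = 12; t[9] = 21; t[10] = 3; t[11] = 24; t[12] = 27; t[13] = 21.
The sequence repeats with period 12.
The value 9 first appears (with k ≥ 2) at t[3].

3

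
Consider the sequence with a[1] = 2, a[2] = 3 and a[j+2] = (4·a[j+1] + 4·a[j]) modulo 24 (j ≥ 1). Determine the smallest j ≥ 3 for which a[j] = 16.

a[1] = 2, a[2] = 3, a[3] = 20, a[4] = 20, a[5] = 16, a[6] = 0, a[7] = 16, a[8] = 16, a[9] = 8, a[10] = 0, a[11] = 8, a[12] = 8, a[13] = 16, a[14] = 0.
Since (a[13], a[14]) = (a[5], a[6]) = (16, 0) (two consecutive terms determine the rest), the sequence is eventually periodic: after a pre-period of length 4 it cycles with period 8.
The value 16 first appears (with j ≥ 3) at a[5].

5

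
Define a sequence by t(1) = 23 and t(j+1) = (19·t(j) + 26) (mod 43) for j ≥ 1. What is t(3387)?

Listing terms: t(1) = 23, t(2) = 33, t(3) = 8, t(4) = 6, t(5) = 11, t(6) = 20, t(7) = 19, t(8) = 0, t(9) = 26, t(10) = 4, t(11) = 16, t(12) = 29, t(13) = 18, t(14) = 24, t(15) = 9, t(16) = 25, t(17) = 28, t(18) = 42, t(19) = 7, t(20) = 30, t(21) = 37, t(22) = 41, t(23) = 31, t(24) = 13, t(25) = 15, t(26) = 10, t(27) = 1, t(28) = 2, t(29) = 21, t(30) = 38, t(31) = 17, t(32) = 5, t(33) = 35, t(34) = 3, t(35) = 40, t(36) = 12, t(37) = 39, t(38) = 36, t(39) = 22, t(40) = 14, t(41) = 34, t(42) = 27, t(43) = 23.
Since t(43) = t(1) = 23, the sequence is periodic with period 42.
So t(3387) = t(1 + ((3387-1) mod 42)) = t(27) = 1.

1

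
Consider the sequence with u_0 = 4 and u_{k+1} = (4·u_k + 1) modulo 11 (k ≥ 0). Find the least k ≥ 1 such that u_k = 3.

2

Listing terms: u_0 = 4; u_1 = 6; u_2 = 3; u_3 = 2; u_4 = 9; u_5 = 4.
Since u_5 = u_0 = 4, the sequence is periodic with period 5.
The value 3 first appears (with k ≥ 1) at u_2.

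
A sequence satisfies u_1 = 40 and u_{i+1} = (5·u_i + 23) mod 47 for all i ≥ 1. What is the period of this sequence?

Computing terms: u_1 = 40,  u_2 = 35,  u_3 = 10,  u_4 = 26,  u_5 = 12,  u_6 = 36,  u_7 = 15,  u_8 = 4,  u_9 = 43,  u_{10} = 3,  u_{11} = 38,  u_{12} = 25,  u_{13} = 7,  u_{14} = 11,  u_{15} = 31,  u_{16} = 37,  u_{17} = 20,  u_{18} = 29,  u_{19} = 27,  u_{20} = 17,  u_{21} = 14,  u_{22} = 46,  u_{23} = 18,  u_{24} = 19,  u_{25} = 24,  u_{26} = 2,  u_{27} = 33,  u_{28} = 0,  u_{29} = 23,  u_{30} = 44,  u_{31} = 8,  u_{32} = 16,  u_{33} = 9,  u_{34} = 21,  u_{35} = 34,  u_{36} = 5,  u_{37} = 1,  u_{38} = 28,  u_{39} = 22,  u_{40} = 39,  u_{41} = 30,  u_{42} = 32,  u_{43} = 42,  u_{44} = 45,  u_{45} = 13,  u_{46} = 41,  u_{47} = 40.
The sequence repeats with period 46.

46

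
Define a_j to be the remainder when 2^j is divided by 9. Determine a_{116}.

Listing terms: a_0 = 1; a_1 = 2; a_2 = 4; a_3 = 8; a_4 = 7; a_5 = 5; a_6 = 1.
Since a_6 = a_0 = 1, the sequence is periodic with period 6.
So a_{116} = a_{0 + ((116-0) mod 6)} = a_2 = 4.

4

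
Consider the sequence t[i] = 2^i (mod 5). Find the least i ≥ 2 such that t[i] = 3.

3

We have t[1] = 2; t[2] = 4; t[3] = 3; t[4] = 1; t[5] = 2.
Since t[5] = t[1] = 2, the sequence is periodic with period 4.
The value 3 first appears (with i ≥ 2) at t[3].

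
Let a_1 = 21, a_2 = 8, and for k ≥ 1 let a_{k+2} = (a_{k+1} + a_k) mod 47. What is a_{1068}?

34

Computing terms: a_1 = 21; a_2 = 8; a_3 = 29; a_4 = 37; a_5 = 19; a_6 = 9; a_7 = 28; a_8 = 37; a_9 = 18; a_{10} = 8; a_{11} = 26; a_{12} = 34; a_{13} = 13; a_{14} = 0; a_{15} = 13; a_{16} = 13; a_{17} = 26; a_{18} = 39; a_{19} = 18; a_{20} = 10; a_{21} = 28; a_{22} = 38; a_{23} = 19; a_{24} = 10; a_{25} = 29; a_{26} = 39; a_{27} = 21; a_{28} = 13; a_{29} = 34; a_{30} = 0; a_{31} = 34; a_{32} = 34; a_{33} = 21; a_{34} = 8.
The sequence repeats with period 32.
So a_{1068} = a_{1 + ((1068-1) mod 32)} = a_{12} = 34.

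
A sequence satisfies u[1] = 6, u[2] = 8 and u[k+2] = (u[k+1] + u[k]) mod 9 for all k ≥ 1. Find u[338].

8

Computing terms: u[1] = 6,  u[2] = 8,  u[3] = 5,  u[4] = 4,  u[5] = 0,  u[6] = 4,  u[7] = 4,  u[8] = 8,  u[9] = 3,  u[10] = 2,  u[11] = 5,  u[12] = 7,  u[13] = 3,  u[14] = 1,  u[15] = 4,  u[16] = 5,  u[17] = 0,  u[18] = 5,  u[19] = 5,  u[20] = 1,  u[21] = 6,  u[22] = 7,  u[23] = 4,  u[24] = 2,  u[25] = 6,  u[26] = 8.
The sequence repeats with period 24.
(338 - 1) mod 24 = 1, so u[338] = u[2] = 8.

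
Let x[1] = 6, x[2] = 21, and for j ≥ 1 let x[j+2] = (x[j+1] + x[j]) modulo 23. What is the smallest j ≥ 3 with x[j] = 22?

8

We have x[1] = 6; x[2] = 21; x[3] = 4; x[4] = 2; x[5] = 6; x[6] = 8; x[7] = 14; x[8] = 22; x[9] = 13; x[10] = 12; x[11] = 2; x[12] = 14; x[13] = 16; x[14] = 7; x[15] = 0; x[16] = 7; x[17] = 7; x[18] = 14; x[19] = 21; x[20] = 12; x[21] = 10; x[22] = 22; x[23] = 9; x[24] = 8; x[25] = 17; x[26] = 2; x[27] = 19; x[28] = 21; x[29] = 17; x[30] = 15; x[31] = 9; x[32] = 1; x[33] = 10; x[34] = 11; x[35] = 21; x[36] = 9; x[37] = 7; x[38] = 16; x[39] = 0; x[40] = 16; x[41] = 16; x[42] = 9; x[43] = 2; x[44] = 11; x[45] = 13; x[46] = 1; x[47] = 14; x[48] = 15; x[49] = 6; x[50] = 21.
The sequence repeats with period 48.
The value 22 first appears (with j ≥ 3) at x[8].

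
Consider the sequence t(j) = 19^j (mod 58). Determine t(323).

t(0) = 1; t(1) = 19; t(2) = 13; t(3) = 15; t(4) = 53; t(5) = 21; t(6) = 51; t(7) = 41; t(8) = 25; t(9) = 11; t(10) = 35; t(11) = 27; t(12) = 49; t(13) = 3; t(14) = 57; t(15) = 39; t(16) = 45; t(17) = 43; t(18) = 5; t(19) = 37; t(20) = 7; t(21) = 17; t(22) = 33; t(23) = 47; t(24) = 23; t(25) = 31; t(26) = 9; t(27) = 55; t(28) = 1.
The sequence repeats with period 28.
(323 - 0) mod 28 = 15, so t(323) = t(15) = 39.

39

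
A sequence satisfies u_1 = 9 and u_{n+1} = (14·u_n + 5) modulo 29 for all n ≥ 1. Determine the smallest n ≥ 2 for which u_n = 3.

22

Computing terms: u_1 = 9,  u_2 = 15,  u_3 = 12,  u_4 = 28,  u_5 = 20,  u_6 = 24,  u_7 = 22,  u_8 = 23,  u_9 = 8,  u_{10} = 1,  u_{11} = 19,  u_{12} = 10,  u_{13} = 0,  u_{14} = 5,  u_{15} = 17,  u_{16} = 11,  u_{17} = 14,  u_{18} = 27,  u_{19} = 6,  u_{20} = 2,  u_{21} = 4,  u_{22} = 3,  u_{23} = 18,  u_{24} = 25,  u_{25} = 7,  u_{26} = 16,  u_{27} = 26,  u_{28} = 21,  u_{29} = 9.
The sequence repeats with period 28.
The value 3 first appears (with n ≥ 2) at u_{22}.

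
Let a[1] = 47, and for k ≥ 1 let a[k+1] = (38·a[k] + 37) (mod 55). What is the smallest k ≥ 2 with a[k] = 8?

2

a[1] = 47, a[2] = 8, a[3] = 11, a[4] = 15, a[5] = 2, a[6] = 3, a[7] = 41, a[8] = 0, a[9] = 37, a[10] = 13, a[11] = 36, a[12] = 30, a[13] = 22, a[14] = 48, a[15] = 46, a[16] = 25, a[17] = 52, a[18] = 33, a[19] = 26, a[20] = 35, a[21] = 47.
The sequence repeats with period 20.
The value 8 first appears (with k ≥ 2) at a[2].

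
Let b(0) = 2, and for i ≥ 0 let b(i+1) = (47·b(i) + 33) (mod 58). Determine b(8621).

b(0) = 2, b(1) = 11, b(2) = 28, b(3) = 15, b(4) = 42, b(5) = 35, b(6) = 54, b(7) = 19, b(8) = 56, b(9) = 55, b(10) = 8, b(11) = 3, b(12) = 0, b(13) = 33, b(14) = 18, b(15) = 9, b(16) = 50, b(17) = 5, b(18) = 36, b(19) = 43, b(20) = 24, b(21) = 1, b(22) = 22, b(23) = 23, b(24) = 12, b(25) = 17, b(26) = 20, b(27) = 45, b(28) = 2.
The sequence repeats with period 28.
So b(8621) = b(0 + ((8621-0) mod 28)) = b(25) = 17.

17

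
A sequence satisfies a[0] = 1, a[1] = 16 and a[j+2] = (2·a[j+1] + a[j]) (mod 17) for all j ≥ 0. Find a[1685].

a[0] = 1; a[1] = 16; a[2] = 16; a[3] = 14; a[4] = 10; a[5] = 0; a[6] = 10; a[7] = 3; a[8] = 16; a[9] = 1; a[10] = 1; a[11] = 3; a[12] = 7; a[13] = 0; a[14] = 7; a[15] = 14; a[16] = 1; a[17] = 16.
Since (a[16], a[17]) = (a[0], a[1]) = (1, 16) (two consecutive terms determine the rest), the sequence is periodic with period 16.
(1685 - 0) mod 16 = 5, so a[1685] = a[5] = 0.

0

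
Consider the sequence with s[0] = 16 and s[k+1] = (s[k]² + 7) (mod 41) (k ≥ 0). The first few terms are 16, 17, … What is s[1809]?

2

We have s[0] = 16; s[1] = 17; s[2] = 9; s[3] = 6; s[4] = 2; s[5] = 11; s[6] = 5; s[7] = 32; s[8] = 6.
Since s[8] = s[3] = 6, the sequence is eventually periodic: after a pre-period of length 3 it cycles with period 5.
For k ≥ 3, s[k] depends only on (k - 3) mod 5. (1809 - 3) mod 5 = 1, so s[1809] = s[4] = 2.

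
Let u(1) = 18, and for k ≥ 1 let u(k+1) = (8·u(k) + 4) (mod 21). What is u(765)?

15

Listing terms: u(1) = 18; u(2) = 1; u(3) = 12; u(4) = 16; u(5) = 6; u(6) = 10; u(7) = 0; u(8) = 4; u(9) = 15; u(10) = 19; u(11) = 9; u(12) = 13; u(13) = 3; u(14) = 7; u(15) = 18.
The sequence repeats with period 14.
So u(765) = u(1 + ((765-1) mod 14)) = u(9) = 15.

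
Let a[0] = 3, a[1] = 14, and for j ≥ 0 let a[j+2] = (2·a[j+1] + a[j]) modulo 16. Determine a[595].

12

Listing terms: a[0] = 3,  a[1] = 14,  a[2] = 15,  a[3] = 12,  a[4] = 7,  a[5] = 10,  a[6] = 11,  a[7] = 0,  a[8] = 11,  a[9] = 6,  a[10] = 7,  a[11] = 4,  a[12] = 15,  a[13] = 2,  a[14] = 3,  a[15] = 8,  a[16] = 3,  a[17] = 14.
The sequence repeats with period 16.
So a[595] = a[0 + ((595-0) mod 16)] = a[3] = 12.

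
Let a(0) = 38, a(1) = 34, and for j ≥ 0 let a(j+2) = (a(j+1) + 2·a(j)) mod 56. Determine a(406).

a(0) = 38, a(1) = 34, a(2) = 54, a(3) = 10, a(4) = 6, a(5) = 26, a(6) = 38, a(7) = 34.
Since (a(6), a(7)) = (a(0), a(1)) = (38, 34) (two consecutive terms determine the rest), the sequence is periodic with period 6.
So a(406) = a(0 + ((406-0) mod 6)) = a(4) = 6.

6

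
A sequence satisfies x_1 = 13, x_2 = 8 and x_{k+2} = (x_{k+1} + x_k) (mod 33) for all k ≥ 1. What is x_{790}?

Computing terms: x_1 = 13, x_2 = 8, x_3 = 21, x_4 = 29, x_5 = 17, x_6 = 13, x_7 = 30, x_8 = 10, x_9 = 7, x_{10} = 17, x_{11} = 24, x_{12} = 8, x_{13} = 32, x_{14} = 7, x_{15} = 6, x_{16} = 13, x_{17} = 19, x_{18} = 32, x_{19} = 18, x_{20} = 17, x_{21} = 2, x_{22} = 19, x_{23} = 21, x_{24} = 7, x_{25} = 28, x_{26} = 2, x_{27} = 30, x_{28} = 32, x_{29} = 29, x_{30} = 28, x_{31} = 24, x_{32} = 19, x_{33} = 10, x_{34} = 29, x_{35} = 6, x_{36} = 2, x_{37} = 8, x_{38} = 10, x_{39} = 18, x_{40} = 28, x_{41} = 13, x_{42} = 8.
The sequence repeats with period 40.
So x_{790} = x_{1 + ((790-1) mod 40)} = x_{30} = 28.

28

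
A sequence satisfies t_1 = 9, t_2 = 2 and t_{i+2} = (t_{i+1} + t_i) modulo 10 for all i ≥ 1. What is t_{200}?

We have t_1 = 9, t_2 = 2, t_3 = 1, t_4 = 3, t_5 = 4, t_6 = 7, t_7 = 1, t_8 = 8, t_9 = 9, t_{10} = 7, t_{11} = 6, t_{12} = 3, t_{13} = 9, t_{14} = 2.
Since (t_{13}, t_{14}) = (t_1, t_2) = (9, 2) (two consecutive terms determine the rest), the sequence is periodic with period 12.
(200 - 1) mod 12 = 7, so t_{200} = t_8 = 8.

8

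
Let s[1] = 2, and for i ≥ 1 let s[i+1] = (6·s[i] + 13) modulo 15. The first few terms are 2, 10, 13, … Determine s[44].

1

s[1] = 2, s[2] = 10, s[3] = 13, s[4] = 1, s[5] = 4, s[6] = 7, s[7] = 10.
Since s[7] = s[2] = 10, the sequence is eventually periodic: after a pre-period of length 1 it cycles with period 5.
For i ≥ 2, s[i] depends only on (i - 2) mod 5. (44 - 2) mod 5 = 2, so s[44] = s[4] = 1.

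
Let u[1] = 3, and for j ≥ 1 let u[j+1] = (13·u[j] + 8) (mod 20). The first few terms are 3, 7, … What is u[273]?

We have u[1] = 3,  u[2] = 7,  u[3] = 19,  u[4] = 15,  u[5] = 3.
Since u[5] = u[1] = 3, the sequence is periodic with period 4.
So u[273] = u[1 + ((273-1) mod 4)] = u[1] = 3.

3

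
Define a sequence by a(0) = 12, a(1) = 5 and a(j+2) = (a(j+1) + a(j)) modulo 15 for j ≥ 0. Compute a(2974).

We have a(0) = 12, a(1) = 5, a(2) = 2, a(3) = 7, a(4) = 9, a(5) = 1, a(6) = 10, a(7) = 11, a(8) = 6, a(9) = 2, a(10) = 8, a(11) = 10, a(12) = 3, a(13) = 13, a(14) = 1, a(15) = 14, a(16) = 0, a(17) = 14, a(18) = 14, a(19) = 13, a(20) = 12, a(21) = 10, a(22) = 7, a(23) = 2, a(24) = 9, a(25) = 11, a(26) = 5, a(27) = 1, a(28) = 6, a(29) = 7, a(30) = 13, a(31) = 5, a(32) = 3, a(33) = 8, a(34) = 11, a(35) = 4, a(36) = 0, a(37) = 4, a(38) = 4, a(39) = 8, a(40) = 12, a(41) = 5.
Since (a(40), a(41)) = (a(0), a(1)) = (12, 5) (two consecutive terms determine the rest), the sequence is periodic with period 40.
(2974 - 0) mod 40 = 14, so a(2974) = a(14) = 1.

1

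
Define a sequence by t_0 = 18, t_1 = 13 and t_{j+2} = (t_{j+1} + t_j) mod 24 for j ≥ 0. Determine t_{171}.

20

We have t_0 = 18; t_1 = 13; t_2 = 7; t_3 = 20; t_4 = 3; t_5 = 23; t_6 = 2; t_7 = 1; t_8 = 3; t_9 = 4; t_{10} = 7; t_{11} = 11; t_{12} = 18; t_{13} = 5; t_{14} = 23; t_{15} = 4; t_{16} = 3; t_{17} = 7; t_{18} = 10; t_{19} = 17; t_{20} = 3; t_{21} = 20; t_{22} = 23; t_{23} = 19; t_{24} = 18; t_{25} = 13.
The sequence repeats with period 24.
(171 - 0) mod 24 = 3, so t_{171} = t_3 = 20.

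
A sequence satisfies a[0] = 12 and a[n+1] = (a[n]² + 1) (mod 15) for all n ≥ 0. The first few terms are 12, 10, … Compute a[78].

a[0] = 12; a[1] = 10; a[2] = 11; a[3] = 2; a[4] = 5; a[5] = 11.
Since a[5] = a[2] = 11, the sequence is eventually periodic: after a pre-period of length 2 it cycles with period 3.
For n ≥ 2, a[n] depends only on (n - 2) mod 3. (78 - 2) mod 3 = 1, so a[78] = a[3] = 2.

2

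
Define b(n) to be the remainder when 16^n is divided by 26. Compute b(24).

b(1) = 16; b(2) = 22; b(3) = 14; b(4) = 16.
The sequence repeats with period 3.
(24 - 1) mod 3 = 2, so b(24) = b(3) = 14.

14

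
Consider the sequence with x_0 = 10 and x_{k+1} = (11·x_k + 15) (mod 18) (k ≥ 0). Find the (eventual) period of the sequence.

Listing terms: x_0 = 10, x_1 = 17, x_2 = 4, x_3 = 5, x_4 = 16, x_5 = 11, x_6 = 10.
Since x_6 = x_0 = 10, the sequence is periodic with period 6.

6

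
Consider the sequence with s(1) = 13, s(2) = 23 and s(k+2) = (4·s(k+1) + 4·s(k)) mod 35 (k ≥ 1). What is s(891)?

s(1) = 13,  s(2) = 23,  s(3) = 4,  s(4) = 3,  s(5) = 28,  s(6) = 19,  s(7) = 13,  s(8) = 23.
The sequence repeats with period 6.
So s(891) = s(1 + ((891-1) mod 6)) = s(3) = 4.

4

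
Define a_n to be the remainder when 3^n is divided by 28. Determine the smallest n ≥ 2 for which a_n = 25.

We have a_1 = 3, a_2 = 9, a_3 = 27, a_4 = 25, a_5 = 19, a_6 = 1, a_7 = 3.
The sequence repeats with period 6.
The value 25 first appears (with n ≥ 2) at a_4.

4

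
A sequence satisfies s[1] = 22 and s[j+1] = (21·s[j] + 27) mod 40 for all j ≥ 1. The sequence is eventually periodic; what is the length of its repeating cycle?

40

We have s[1] = 22,  s[2] = 9,  s[3] = 16,  s[4] = 3,  s[5] = 10,  s[6] = 37,  s[7] = 4,  s[8] = 31,  s[9] = 38,  s[10] = 25,  s[11] = 32,  s[12] = 19,  s[13] = 26,  s[14] = 13,  s[15] = 20,  s[16] = 7,  s[17] = 14,  s[18] = 1,  s[19] = 8,  s[20] = 35,  s[21] = 2,  s[22] = 29,  s[23] = 36,  s[24] = 23,  s[25] = 30,  s[26] = 17,  s[27] = 24,  s[28] = 11,  s[29] = 18,  s[30] = 5,  s[31] = 12,  s[32] = 39,  s[33] = 6,  s[34] = 33,  s[35] = 0,  s[36] = 27,  s[37] = 34,  s[38] = 21,  s[39] = 28,  s[40] = 15,  s[41] = 22.
Since s[41] = s[1] = 22, the sequence is periodic with period 40.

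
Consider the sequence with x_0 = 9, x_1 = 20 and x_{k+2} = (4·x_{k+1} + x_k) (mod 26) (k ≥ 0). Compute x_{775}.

Listing terms: x_0 = 9; x_1 = 20; x_2 = 11; x_3 = 12; x_4 = 7; x_5 = 14; x_6 = 11; x_7 = 6; x_8 = 9; x_9 = 16; x_{10} = 21; x_{11} = 22; x_{12} = 5; x_{13} = 16; x_{14} = 17; x_{15} = 6; x_{16} = 15; x_{17} = 14; x_{18} = 19; x_{19} = 12; x_{20} = 15; x_{21} = 20; x_{22} = 17; x_{23} = 10; x_{24} = 5; x_{25} = 4; x_{26} = 21; x_{27} = 10; x_{28} = 9; x_{29} = 20.
Since (x_{28}, x_{29}) = (x_0, x_1) = (9, 20) (two consecutive terms determine the rest), the sequence is periodic with period 28.
So x_{775} = x_{0 + ((775-0) mod 28)} = x_{19} = 12.

12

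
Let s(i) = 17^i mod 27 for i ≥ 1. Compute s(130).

s(1) = 17, s(2) = 19, s(3) = 26, s(4) = 10, s(5) = 8, s(6) = 1, s(7) = 17.
Since s(7) = s(1) = 17, the sequence is periodic with period 6.
(130 - 1) mod 6 = 3, so s(130) = s(4) = 10.

10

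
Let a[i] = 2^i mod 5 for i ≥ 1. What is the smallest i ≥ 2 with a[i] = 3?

3

Listing terms: a[1] = 2,  a[2] = 4,  a[3] = 3,  a[4] = 1,  a[5] = 2.
Since a[5] = a[1] = 2, the sequence is periodic with period 4.
The value 3 first appears (with i ≥ 2) at a[3].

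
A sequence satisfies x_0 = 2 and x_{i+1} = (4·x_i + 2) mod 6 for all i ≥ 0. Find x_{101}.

0

We have x_0 = 2; x_1 = 4; x_2 = 0; x_3 = 2.
The sequence repeats with period 3.
So x_{101} = x_{0 + ((101-0) mod 3)} = x_2 = 0.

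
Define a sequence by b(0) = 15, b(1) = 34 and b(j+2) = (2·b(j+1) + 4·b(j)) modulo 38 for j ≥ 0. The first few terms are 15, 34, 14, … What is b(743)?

18

We have b(0) = 15, b(1) = 34, b(2) = 14, b(3) = 12, b(4) = 4, b(5) = 18, b(6) = 14, b(7) = 24, b(8) = 28, b(9) = 0, b(10) = 36, b(11) = 34, b(12) = 22, b(13) = 28, b(14) = 30, b(15) = 20, b(16) = 8, b(17) = 20, b(18) = 34, b(19) = 34, b(20) = 14.
Since (b(19), b(20)) = (b(1), b(2)) = (34, 14) (two consecutive terms determine the rest), the sequence is eventually periodic: after a pre-period of length 1 it cycles with period 18.
For j ≥ 1, b(j) depends only on (j - 1) mod 18. (743 - 1) mod 18 = 4, so b(743) = b(5) = 18.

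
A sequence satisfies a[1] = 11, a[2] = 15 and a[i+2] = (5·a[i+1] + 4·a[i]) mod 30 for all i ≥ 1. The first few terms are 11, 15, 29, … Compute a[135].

19

Listing terms: a[1] = 11; a[2] = 15; a[3] = 29; a[4] = 25; a[5] = 1; a[6] = 15; a[7] = 19; a[8] = 5; a[9] = 11; a[10] = 15.
Since (a[9], a[10]) = (a[1], a[2]) = (11, 15) (two consecutive terms determine the rest), the sequence is periodic with period 8.
So a[135] = a[1 + ((135-1) mod 8)] = a[7] = 19.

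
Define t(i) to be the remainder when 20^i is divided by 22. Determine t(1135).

12

t(0) = 1,  t(1) = 20,  t(2) = 4,  t(3) = 14,  t(4) = 16,  t(5) = 12,  t(6) = 20.
Since t(6) = t(1) = 20, the sequence is eventually periodic: after a pre-period of length 1 it cycles with period 5.
For i ≥ 1, t(i) depends only on (i - 1) mod 5. (1135 - 1) mod 5 = 4, so t(1135) = t(5) = 12.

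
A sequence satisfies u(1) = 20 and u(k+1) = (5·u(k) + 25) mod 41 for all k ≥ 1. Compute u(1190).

9

Computing terms: u(1) = 20; u(2) = 2; u(3) = 35; u(4) = 36; u(5) = 0; u(6) = 25; u(7) = 27; u(8) = 37; u(9) = 5; u(10) = 9; u(11) = 29; u(12) = 6; u(13) = 14; u(14) = 13; u(15) = 8; u(16) = 24; u(17) = 22; u(18) = 12; u(19) = 3; u(20) = 40; u(21) = 20.
Since u(21) = u(1) = 20, the sequence is periodic with period 20.
(1190 - 1) mod 20 = 9, so u(1190) = u(10) = 9.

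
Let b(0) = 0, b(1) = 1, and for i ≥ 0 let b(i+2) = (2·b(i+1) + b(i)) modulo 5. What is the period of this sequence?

12

Listing terms: b(0) = 0; b(1) = 1; b(2) = 2; b(3) = 0; b(4) = 2; b(5) = 4; b(6) = 0; b(7) = 4; b(8) = 3; b(9) = 0; b(10) = 3; b(11) = 1; b(12) = 0; b(13) = 1.
The sequence repeats with period 12.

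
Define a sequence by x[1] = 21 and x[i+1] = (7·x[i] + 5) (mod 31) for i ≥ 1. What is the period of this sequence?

15

Listing terms: x[1] = 21, x[2] = 28, x[3] = 15, x[4] = 17, x[5] = 0, x[6] = 5, x[7] = 9, x[8] = 6, x[9] = 16, x[10] = 24, x[11] = 18, x[12] = 7, x[13] = 23, x[14] = 11, x[15] = 20, x[16] = 21.
The sequence repeats with period 15.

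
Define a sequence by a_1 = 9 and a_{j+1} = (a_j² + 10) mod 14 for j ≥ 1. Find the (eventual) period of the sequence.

3

We have a_1 = 9, a_2 = 7, a_3 = 3, a_4 = 5, a_5 = 7.
Since a_5 = a_2 = 7, the sequence is eventually periodic: after a pre-period of length 1 it cycles with period 3.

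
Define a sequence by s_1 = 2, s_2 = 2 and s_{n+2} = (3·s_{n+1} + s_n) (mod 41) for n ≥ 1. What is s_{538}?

Listing terms: s_1 = 2; s_2 = 2; s_3 = 8; s_4 = 26; s_5 = 4; s_6 = 38; s_7 = 36; s_8 = 23; s_9 = 23; s_{10} = 10; s_{11} = 12; s_{12} = 5; s_{13} = 27; s_{14} = 4; s_{15} = 39; s_{16} = 39; s_{17} = 33; s_{18} = 15; s_{19} = 37; s_{20} = 3; s_{21} = 5; s_{22} = 18; s_{23} = 18; s_{24} = 31; s_{25} = 29; s_{26} = 36; s_{27} = 14; s_{28} = 37; s_{29} = 2; s_{30} = 2.
Since (s_{29}, s_{30}) = (s_1, s_2) = (2, 2) (two consecutive terms determine the rest), the sequence is periodic with period 28.
So s_{538} = s_{1 + ((538-1) mod 28)} = s_6 = 38.

38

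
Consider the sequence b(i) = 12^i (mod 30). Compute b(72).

Listing terms: b(0) = 1,  b(1) = 12,  b(2) = 24,  b(3) = 18,  b(4) = 6,  b(5) = 12.
Since b(5) = b(1) = 12, the sequence is eventually periodic: after a pre-period of length 1 it cycles with period 4.
For i ≥ 1, b(i) depends only on (i - 1) mod 4. (72 - 1) mod 4 = 3, so b(72) = b(4) = 6.

6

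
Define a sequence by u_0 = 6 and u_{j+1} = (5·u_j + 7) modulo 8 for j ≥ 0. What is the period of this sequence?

8

We have u_0 = 6,  u_1 = 5,  u_2 = 0,  u_3 = 7,  u_4 = 2,  u_5 = 1,  u_6 = 4,  u_7 = 3,  u_8 = 6.
The sequence repeats with period 8.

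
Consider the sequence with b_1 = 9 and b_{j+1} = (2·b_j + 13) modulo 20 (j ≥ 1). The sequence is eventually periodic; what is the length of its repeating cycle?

b_1 = 9; b_2 = 11; b_3 = 15; b_4 = 3; b_5 = 19; b_6 = 11.
Since b_6 = b_2 = 11, the sequence is eventually periodic: after a pre-period of length 1 it cycles with period 4.

4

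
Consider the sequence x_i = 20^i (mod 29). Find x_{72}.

23

Computing terms: x_0 = 1; x_1 = 20; x_2 = 23; x_3 = 25; x_4 = 7; x_5 = 24; x_6 = 16; x_7 = 1.
Since x_7 = x_0 = 1, the sequence is periodic with period 7.
(72 - 0) mod 7 = 2, so x_{72} = x_2 = 23.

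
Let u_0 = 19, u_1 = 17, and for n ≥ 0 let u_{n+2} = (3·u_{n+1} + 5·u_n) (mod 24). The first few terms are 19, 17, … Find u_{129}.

23

u_0 = 19,  u_1 = 17,  u_2 = 2,  u_3 = 19,  u_4 = 19,  u_5 = 8,  u_6 = 23,  u_7 = 13,  u_8 = 10,  u_9 = 23,  u_{10} = 23,  u_{11} = 16,  u_{12} = 19,  u_{13} = 17.
Since (u_{12}, u_{13}) = (u_0, u_1) = (19, 17) (two consecutive terms determine the rest), the sequence is periodic with period 12.
So u_{129} = u_{0 + ((129-0) mod 12)} = u_9 = 23.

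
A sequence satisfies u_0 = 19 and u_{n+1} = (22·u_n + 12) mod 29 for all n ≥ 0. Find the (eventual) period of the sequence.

Computing terms: u_0 = 19; u_1 = 24; u_2 = 18; u_3 = 2; u_4 = 27; u_5 = 26; u_6 = 4; u_7 = 13; u_8 = 8; u_9 = 14; u_{10} = 1; u_{11} = 5; u_{12} = 6; u_{13} = 28; u_{14} = 19.
The sequence repeats with period 14.

14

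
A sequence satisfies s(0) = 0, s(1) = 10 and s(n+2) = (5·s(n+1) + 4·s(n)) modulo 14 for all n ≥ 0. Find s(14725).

8

Computing terms: s(0) = 0,  s(1) = 10,  s(2) = 8,  s(3) = 10,  s(4) = 12,  s(5) = 2,  s(6) = 2,  s(7) = 4,  s(8) = 0,  s(9) = 2,  s(10) = 10,  s(11) = 2,  s(12) = 8,  s(13) = 6,  s(14) = 6,  s(15) = 12,  s(16) = 0,  s(17) = 6,  s(18) = 2,  s(19) = 6,  s(20) = 10,  s(21) = 4,  s(22) = 4,  s(23) = 8,  s(24) = 0,  s(25) = 4,  s(26) = 6,  s(27) = 4,  s(28) = 2,  s(29) = 12,  s(30) = 12,  s(31) = 10,  s(32) = 0,  s(33) = 12,  s(34) = 4,  s(35) = 12,  s(36) = 6,  s(37) = 8,  s(38) = 8,  s(39) = 2,  s(40) = 0,  s(41) = 8,  s(42) = 12,  s(43) = 8,  s(44) = 4,  s(45) = 10,  s(46) = 10,  s(47) = 6,  s(48) = 0,  s(49) = 10.
Since (s(48), s(49)) = (s(0), s(1)) = (0, 10) (two consecutive terms determine the rest), the sequence is periodic with period 48.
So s(14725) = s(0 + ((14725-0) mod 48)) = s(37) = 8.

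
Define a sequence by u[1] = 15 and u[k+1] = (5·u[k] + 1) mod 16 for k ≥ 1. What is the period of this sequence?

16

Listing terms: u[1] = 15,  u[2] = 12,  u[3] = 13,  u[4] = 2,  u[5] = 11,  u[6] = 8,  u[7] = 9,  u[8] = 14,  u[9] = 7,  u[10] = 4,  u[11] = 5,  u[12] = 10,  u[13] = 3,  u[14] = 0,  u[15] = 1,  u[16] = 6,  u[17] = 15.
Since u[17] = u[1] = 15, the sequence is periodic with period 16.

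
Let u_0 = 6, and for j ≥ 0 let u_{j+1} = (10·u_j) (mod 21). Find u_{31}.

18

Computing terms: u_0 = 6, u_1 = 18, u_2 = 12, u_3 = 15, u_4 = 3, u_5 = 9, u_6 = 6.
Since u_6 = u_0 = 6, the sequence is periodic with period 6.
(31 - 0) mod 6 = 1, so u_{31} = u_1 = 18.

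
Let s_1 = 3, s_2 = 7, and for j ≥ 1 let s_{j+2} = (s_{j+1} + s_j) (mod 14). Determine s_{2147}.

3

Computing terms: s_1 = 3,  s_2 = 7,  s_3 = 10,  s_4 = 3,  s_5 = 13,  s_6 = 2,  s_7 = 1,  s_8 = 3,  s_9 = 4,  s_{10} = 7,  s_{11} = 11,  s_{12} = 4,  s_{13} = 1,  s_{14} = 5,  s_{15} = 6,  s_{16} = 11,  s_{17} = 3,  s_{18} = 0,  s_{19} = 3,  s_{20} = 3,  s_{21} = 6,  s_{22} = 9,  s_{23} = 1,  s_{24} = 10,  s_{25} = 11,  s_{26} = 7,  s_{27} = 4,  s_{28} = 11,  s_{29} = 1,  s_{30} = 12,  s_{31} = 13,  s_{32} = 11,  s_{33} = 10,  s_{34} = 7,  s_{35} = 3,  s_{36} = 10,  s_{37} = 13,  s_{38} = 9,  s_{39} = 8,  s_{40} = 3,  s_{41} = 11,  s_{42} = 0,  s_{43} = 11,  s_{44} = 11,  s_{45} = 8,  s_{46} = 5,  s_{47} = 13,  s_{48} = 4,  s_{49} = 3,  s_{50} = 7.
Since (s_{49}, s_{50}) = (s_1, s_2) = (3, 7) (two consecutive terms determine the rest), the sequence is periodic with period 48.
So s_{2147} = s_{1 + ((2147-1) mod 48)} = s_{35} = 3.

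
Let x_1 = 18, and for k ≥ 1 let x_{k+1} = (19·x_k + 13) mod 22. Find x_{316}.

5

x_1 = 18; x_2 = 3; x_3 = 4; x_4 = 1; x_5 = 10; x_6 = 5; x_7 = 20; x_8 = 19; x_9 = 0; x_{10} = 13; x_{11} = 18.
Since x_{11} = x_1 = 18, the sequence is periodic with period 10.
(316 - 1) mod 10 = 5, so x_{316} = x_6 = 5.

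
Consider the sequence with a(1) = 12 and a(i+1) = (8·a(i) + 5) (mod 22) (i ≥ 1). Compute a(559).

Computing terms: a(1) = 12,  a(2) = 13,  a(3) = 21,  a(4) = 19,  a(5) = 3,  a(6) = 7,  a(7) = 17,  a(8) = 9,  a(9) = 11,  a(10) = 5,  a(11) = 1,  a(12) = 13.
Since a(12) = a(2) = 13, the sequence is eventually periodic: after a pre-period of length 1 it cycles with period 10.
For i ≥ 2, a(i) depends only on (i - 2) mod 10. (559 - 2) mod 10 = 7, so a(559) = a(9) = 11.

11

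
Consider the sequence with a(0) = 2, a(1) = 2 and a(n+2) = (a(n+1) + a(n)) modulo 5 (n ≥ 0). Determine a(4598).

2

Computing terms: a(0) = 2, a(1) = 2, a(2) = 4, a(3) = 1, a(4) = 0, a(5) = 1, a(6) = 1, a(7) = 2, a(8) = 3, a(9) = 0, a(10) = 3, a(11) = 3, a(12) = 1, a(13) = 4, a(14) = 0, a(15) = 4, a(16) = 4, a(17) = 3, a(18) = 2, a(19) = 0, a(20) = 2, a(21) = 2.
The sequence repeats with period 20.
(4598 - 0) mod 20 = 18, so a(4598) = a(18) = 2.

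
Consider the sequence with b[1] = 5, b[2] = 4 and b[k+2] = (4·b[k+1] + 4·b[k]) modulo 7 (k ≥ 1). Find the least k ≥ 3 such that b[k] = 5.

7

Computing terms: b[1] = 5, b[2] = 4, b[3] = 1, b[4] = 6, b[5] = 0, b[6] = 3, b[7] = 5, b[8] = 4.
Since (b[7], b[8]) = (b[1], b[2]) = (5, 4) (two consecutive terms determine the rest), the sequence is periodic with period 6.
The value 5 next appears (with k ≥ 3) at b[7].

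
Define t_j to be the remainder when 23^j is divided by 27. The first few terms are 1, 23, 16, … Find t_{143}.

Listing terms: t_0 = 1; t_1 = 23; t_2 = 16; t_3 = 17; t_4 = 13; t_5 = 2; t_6 = 19; t_7 = 5; t_8 = 7; t_9 = 26; t_{10} = 4; t_{11} = 11; t_{12} = 10; t_{13} = 14; t_{14} = 25; t_{15} = 8; t_{16} = 22; t_{17} = 20; t_{18} = 1.
Since t_{18} = t_0 = 1, the sequence is periodic with period 18.
(143 - 0) mod 18 = 17, so t_{143} = t_{17} = 20.

20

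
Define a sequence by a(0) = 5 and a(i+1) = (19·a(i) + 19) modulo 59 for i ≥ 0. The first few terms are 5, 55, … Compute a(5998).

We have a(0) = 5; a(1) = 55; a(2) = 2; a(3) = 57; a(4) = 40; a(5) = 12; a(6) = 11; a(7) = 51; a(8) = 44; a(9) = 29; a(10) = 39; a(11) = 52; a(12) = 4; a(13) = 36; a(14) = 54; a(15) = 42; a(16) = 50; a(17) = 25; a(18) = 22; a(19) = 24; a(20) = 3; a(21) = 17; a(22) = 47; a(23) = 27; a(24) = 1; a(25) = 38; a(26) = 33; a(27) = 56; a(28) = 21; a(29) = 5.
The sequence repeats with period 29.
So a(5998) = a(0 + ((5998-0) mod 29)) = a(24) = 1.

1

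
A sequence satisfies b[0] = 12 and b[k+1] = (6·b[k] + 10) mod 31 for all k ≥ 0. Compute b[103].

b[0] = 12; b[1] = 20; b[2] = 6; b[3] = 15; b[4] = 7; b[5] = 21; b[6] = 12.
Since b[6] = b[0] = 12, the sequence is periodic with period 6.
(103 - 0) mod 6 = 1, so b[103] = b[1] = 20.

20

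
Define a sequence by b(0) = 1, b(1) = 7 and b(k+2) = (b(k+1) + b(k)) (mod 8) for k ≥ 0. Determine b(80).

0

b(0) = 1,  b(1) = 7,  b(2) = 0,  b(3) = 7,  b(4) = 7,  b(5) = 6,  b(6) = 5,  b(7) = 3,  b(8) = 0,  b(9) = 3,  b(10) = 3,  b(11) = 6,  b(12) = 1,  b(13) = 7.
Since (b(12), b(13)) = (b(0), b(1)) = (1, 7) (two consecutive terms determine the rest), the sequence is periodic with period 12.
So b(80) = b(0 + ((80-0) mod 12)) = b(8) = 0.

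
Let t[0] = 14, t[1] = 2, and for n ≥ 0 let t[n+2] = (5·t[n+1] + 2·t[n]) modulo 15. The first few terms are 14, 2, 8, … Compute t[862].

2

We have t[0] = 14, t[1] = 2, t[2] = 8, t[3] = 14, t[4] = 11, t[5] = 8, t[6] = 2, t[7] = 11, t[8] = 14, t[9] = 2.
The sequence repeats with period 8.
(862 - 0) mod 8 = 6, so t[862] = t[6] = 2.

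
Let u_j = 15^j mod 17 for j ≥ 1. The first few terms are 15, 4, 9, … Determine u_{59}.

9

Listing terms: u_1 = 15,  u_2 = 4,  u_3 = 9,  u_4 = 16,  u_5 = 2,  u_6 = 13,  u_7 = 8,  u_8 = 1,  u_9 = 15.
The sequence repeats with period 8.
(59 - 1) mod 8 = 2, so u_{59} = u_3 = 9.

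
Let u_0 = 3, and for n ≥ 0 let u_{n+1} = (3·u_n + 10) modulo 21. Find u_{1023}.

1

Listing terms: u_0 = 3,  u_1 = 19,  u_2 = 4,  u_3 = 1,  u_4 = 13,  u_5 = 7,  u_6 = 10,  u_7 = 19.
Since u_7 = u_1 = 19, the sequence is eventually periodic: after a pre-period of length 1 it cycles with period 6.
For n ≥ 1, u_n depends only on (n - 1) mod 6. (1023 - 1) mod 6 = 2, so u_{1023} = u_3 = 1.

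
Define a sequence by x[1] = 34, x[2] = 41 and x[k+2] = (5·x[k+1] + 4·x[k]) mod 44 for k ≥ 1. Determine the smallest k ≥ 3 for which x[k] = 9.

We have x[1] = 34, x[2] = 41, x[3] = 33, x[4] = 21, x[5] = 17, x[6] = 37, x[7] = 33, x[8] = 5, x[9] = 25, x[10] = 13, x[11] = 33, x[12] = 41, x[13] = 29, x[14] = 1, x[15] = 33, x[16] = 37, x[17] = 9, x[18] = 17, x[19] = 33, x[20] = 13, x[21] = 21, x[22] = 25, x[23] = 33, x[24] = 1, x[25] = 5, x[26] = 29, x[27] = 33, x[28] = 17, x[29] = 41, x[30] = 9, x[31] = 33, x[32] = 25, x[33] = 37, x[34] = 21, x[35] = 33, x[36] = 29, x[37] = 13, x[38] = 5, x[39] = 33, x[40] = 9, x[41] = 1, x[42] = 41, x[43] = 33.
Since (x[42], x[43]) = (x[2], x[3]) = (41, 33) (two consecutive terms determine the rest), the sequence is eventually periodic: after a pre-period of length 1 it cycles with period 40.
The value 9 first appears (with k ≥ 3) at x[17].

17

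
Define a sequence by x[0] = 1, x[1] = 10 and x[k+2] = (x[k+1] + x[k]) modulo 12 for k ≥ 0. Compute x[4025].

Computing terms: x[0] = 1,  x[1] = 10,  x[2] = 11,  x[3] = 9,  x[4] = 8,  x[5] = 5,  x[6] = 1,  x[7] = 6,  x[8] = 7,  x[9] = 1,  x[10] = 8,  x[11] = 9,  x[12] = 5,  x[13] = 2,  x[14] = 7,  x[15] = 9,  x[16] = 4,  x[17] = 1,  x[18] = 5,  x[19] = 6,  x[20] = 11,  x[21] = 5,  x[22] = 4,  x[23] = 9,  x[24] = 1,  x[25] = 10.
Since (x[24], x[25]) = (x[0], x[1]) = (1, 10) (two consecutive terms determine the rest), the sequence is periodic with period 24.
(4025 - 0) mod 24 = 17, so x[4025] = x[17] = 1.

1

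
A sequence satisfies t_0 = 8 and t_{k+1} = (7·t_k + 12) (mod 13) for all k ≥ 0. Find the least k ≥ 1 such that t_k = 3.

1

t_0 = 8, t_1 = 3, t_2 = 7, t_3 = 9, t_4 = 10, t_5 = 4, t_6 = 1, t_7 = 6, t_8 = 2, t_9 = 0, t_{10} = 12, t_{11} = 5, t_{12} = 8.
Since t_{12} = t_0 = 8, the sequence is periodic with period 12.
The value 3 first appears (with k ≥ 1) at t_1.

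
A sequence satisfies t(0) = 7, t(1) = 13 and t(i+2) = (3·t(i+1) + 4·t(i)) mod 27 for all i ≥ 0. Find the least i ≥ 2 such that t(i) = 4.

7

t(0) = 7, t(1) = 13, t(2) = 13, t(3) = 10, t(4) = 1, t(5) = 16, t(6) = 25, t(7) = 4, t(8) = 4, t(9) = 1, t(10) = 19, t(11) = 7, t(12) = 16, t(13) = 22, t(14) = 22, t(15) = 19, t(16) = 10, t(17) = 25, t(18) = 7, t(19) = 13.
The sequence repeats with period 18.
The value 4 first appears (with i ≥ 2) at t(7).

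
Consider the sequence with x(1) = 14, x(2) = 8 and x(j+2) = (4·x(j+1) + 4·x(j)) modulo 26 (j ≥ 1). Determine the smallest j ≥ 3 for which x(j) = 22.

We have x(1) = 14,  x(2) = 8,  x(3) = 10,  x(4) = 20,  x(5) = 16,  x(6) = 14,  x(7) = 16,  x(8) = 16,  x(9) = 24,  x(10) = 4,  x(11) = 8,  x(12) = 22,  x(13) = 16,  x(14) = 22,  x(15) = 22,  x(16) = 20,  x(17) = 12,  x(18) = 24,  x(19) = 14,  x(20) = 22,  x(21) = 14,  x(22) = 14,  x(23) = 8.
The sequence repeats with period 21.
The value 22 first appears (with j ≥ 3) at x(12).

12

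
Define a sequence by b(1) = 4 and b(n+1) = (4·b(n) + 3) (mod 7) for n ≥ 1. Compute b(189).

2

Computing terms: b(1) = 4; b(2) = 5; b(3) = 2; b(4) = 4.
The sequence repeats with period 3.
So b(189) = b(1 + ((189-1) mod 3)) = b(3) = 2.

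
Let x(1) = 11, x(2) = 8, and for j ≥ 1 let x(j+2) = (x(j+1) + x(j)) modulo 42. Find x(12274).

29

Listing terms: x(1) = 11; x(2) = 8; x(3) = 19; x(4) = 27; x(5) = 4; x(6) = 31; x(7) = 35; x(8) = 24; x(9) = 17; x(10) = 41; x(11) = 16; x(12) = 15; x(13) = 31; x(14) = 4; x(15) = 35; x(16) = 39; x(17) = 32; x(18) = 29; x(19) = 19; x(20) = 6; x(21) = 25; x(22) = 31; x(23) = 14; x(24) = 3; x(25) = 17; x(26) = 20; x(27) = 37; x(28) = 15; x(29) = 10; x(30) = 25; x(31) = 35; x(32) = 18; x(33) = 11; x(34) = 29; x(35) = 40; x(36) = 27; x(37) = 25; x(38) = 10; x(39) = 35; x(40) = 3; x(41) = 38; x(42) = 41; x(43) = 37; x(44) = 36; x(45) = 31; x(46) = 25; x(47) = 14; x(48) = 39; x(49) = 11; x(50) = 8.
Since (x(49), x(50)) = (x(1), x(2)) = (11, 8) (two consecutive terms determine the rest), the sequence is periodic with period 48.
(12274 - 1) mod 48 = 33, so x(12274) = x(34) = 29.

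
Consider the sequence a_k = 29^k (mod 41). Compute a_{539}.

24

a_1 = 29; a_2 = 21; a_3 = 35; a_4 = 31; a_5 = 38; a_6 = 36; a_7 = 19; a_8 = 18; a_9 = 30; a_{10} = 9; a_{11} = 15; a_{12} = 25; a_{13} = 28; a_{14} = 33; a_{15} = 14; a_{16} = 37; a_{17} = 7; a_{18} = 39; a_{19} = 24; a_{20} = 40; a_{21} = 12; a_{22} = 20; a_{23} = 6; a_{24} = 10; a_{25} = 3; a_{26} = 5; a_{27} = 22; a_{28} = 23; a_{29} = 11; a_{30} = 32; a_{31} = 26; a_{32} = 16; a_{33} = 13; a_{34} = 8; a_{35} = 27; a_{36} = 4; a_{37} = 34; a_{38} = 2; a_{39} = 17; a_{40} = 1; a_{41} = 29.
Since a_{41} = a_1 = 29, the sequence is periodic with period 40.
So a_{539} = a_{1 + ((539-1) mod 40)} = a_{19} = 24.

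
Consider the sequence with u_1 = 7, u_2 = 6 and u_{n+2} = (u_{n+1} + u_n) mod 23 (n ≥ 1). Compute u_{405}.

Listing terms: u_1 = 7,  u_2 = 6,  u_3 = 13,  u_4 = 19,  u_5 = 9,  u_6 = 5,  u_7 = 14,  u_8 = 19,  u_9 = 10,  u_{10} = 6,  u_{11} = 16,  u_{12} = 22,  u_{13} = 15,  u_{14} = 14,  u_{15} = 6,  u_{16} = 20,  u_{17} = 3,  u_{18} = 0,  u_{19} = 3,  u_{20} = 3,  u_{21} = 6,  u_{22} = 9,  u_{23} = 15,  u_{24} = 1,  u_{25} = 16,  u_{26} = 17,  u_{27} = 10,  u_{28} = 4,  u_{29} = 14,  u_{30} = 18,  u_{31} = 9,  u_{32} = 4,  u_{33} = 13,  u_{34} = 17,  u_{35} = 7,  u_{36} = 1,  u_{37} = 8,  u_{38} = 9,  u_{39} = 17,  u_{40} = 3,  u_{41} = 20,  u_{42} = 0,  u_{43} = 20,  u_{44} = 20,  u_{45} = 17,  u_{46} = 14,  u_{47} = 8,  u_{48} = 22,  u_{49} = 7,  u_{50} = 6.
The sequence repeats with period 48.
(405 - 1) mod 48 = 20, so u_{405} = u_{21} = 6.

6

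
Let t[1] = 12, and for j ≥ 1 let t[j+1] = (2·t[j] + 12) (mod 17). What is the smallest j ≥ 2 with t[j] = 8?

6

We have t[1] = 12, t[2] = 2, t[3] = 16, t[4] = 10, t[5] = 15, t[6] = 8, t[7] = 11, t[8] = 0, t[9] = 12.
The sequence repeats with period 8.
The value 8 first appears (with j ≥ 2) at t[6].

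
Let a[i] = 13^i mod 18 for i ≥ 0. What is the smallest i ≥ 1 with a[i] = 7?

Computing terms: a[0] = 1, a[1] = 13, a[2] = 7, a[3] = 1.
The sequence repeats with period 3.
The value 7 first appears (with i ≥ 1) at a[2].

2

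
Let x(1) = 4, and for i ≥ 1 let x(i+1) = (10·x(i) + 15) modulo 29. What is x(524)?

11

x(1) = 4, x(2) = 26, x(3) = 14, x(4) = 10, x(5) = 28, x(6) = 5, x(7) = 7, x(8) = 27, x(9) = 24, x(10) = 23, x(11) = 13, x(12) = 0, x(13) = 15, x(14) = 20, x(15) = 12, x(16) = 19, x(17) = 2, x(18) = 6, x(19) = 17, x(20) = 11, x(21) = 9, x(22) = 18, x(23) = 21, x(24) = 22, x(25) = 3, x(26) = 16, x(27) = 1, x(28) = 25, x(29) = 4.
The sequence repeats with period 28.
So x(524) = x(1 + ((524-1) mod 28)) = x(20) = 11.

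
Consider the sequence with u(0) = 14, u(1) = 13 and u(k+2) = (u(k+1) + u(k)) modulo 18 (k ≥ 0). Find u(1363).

7

We have u(0) = 14, u(1) = 13, u(2) = 9, u(3) = 4, u(4) = 13, u(5) = 17, u(6) = 12, u(7) = 11, u(8) = 5, u(9) = 16, u(10) = 3, u(11) = 1, u(12) = 4, u(13) = 5, u(14) = 9, u(15) = 14, u(16) = 5, u(17) = 1, u(18) = 6, u(19) = 7, u(20) = 13, u(21) = 2, u(22) = 15, u(23) = 17, u(24) = 14, u(25) = 13.
The sequence repeats with period 24.
So u(1363) = u(0 + ((1363-0) mod 24)) = u(19) = 7.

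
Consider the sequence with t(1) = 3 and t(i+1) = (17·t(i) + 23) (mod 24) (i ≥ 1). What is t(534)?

t(1) = 3; t(2) = 2; t(3) = 9; t(4) = 8; t(5) = 15; t(6) = 14; t(7) = 21; t(8) = 20; t(9) = 3.
The sequence repeats with period 8.
(534 - 1) mod 8 = 5, so t(534) = t(6) = 14.

14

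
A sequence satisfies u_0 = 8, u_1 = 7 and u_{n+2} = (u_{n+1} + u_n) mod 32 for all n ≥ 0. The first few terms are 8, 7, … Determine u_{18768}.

8

Computing terms: u_0 = 8; u_1 = 7; u_2 = 15; u_3 = 22; u_4 = 5; u_5 = 27; u_6 = 0; u_7 = 27; u_8 = 27; u_9 = 22; u_{10} = 17; u_{11} = 7; u_{12} = 24; u_{13} = 31; u_{14} = 23; u_{15} = 22; u_{16} = 13; u_{17} = 3; u_{18} = 16; u_{19} = 19; u_{20} = 3; u_{21} = 22; u_{22} = 25; u_{23} = 15; u_{24} = 8; u_{25} = 23; u_{26} = 31; u_{27} = 22; u_{28} = 21; u_{29} = 11; u_{30} = 0; u_{31} = 11; u_{32} = 11; u_{33} = 22; u_{34} = 1; u_{35} = 23; u_{36} = 24; u_{37} = 15; u_{38} = 7; u_{39} = 22; u_{40} = 29; u_{41} = 19; u_{42} = 16; u_{43} = 3; u_{44} = 19; u_{45} = 22; u_{46} = 9; u_{47} = 31; u_{48} = 8; u_{49} = 7.
The sequence repeats with period 48.
(18768 - 0) mod 48 = 0, so u_{18768} = u_0 = 8.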